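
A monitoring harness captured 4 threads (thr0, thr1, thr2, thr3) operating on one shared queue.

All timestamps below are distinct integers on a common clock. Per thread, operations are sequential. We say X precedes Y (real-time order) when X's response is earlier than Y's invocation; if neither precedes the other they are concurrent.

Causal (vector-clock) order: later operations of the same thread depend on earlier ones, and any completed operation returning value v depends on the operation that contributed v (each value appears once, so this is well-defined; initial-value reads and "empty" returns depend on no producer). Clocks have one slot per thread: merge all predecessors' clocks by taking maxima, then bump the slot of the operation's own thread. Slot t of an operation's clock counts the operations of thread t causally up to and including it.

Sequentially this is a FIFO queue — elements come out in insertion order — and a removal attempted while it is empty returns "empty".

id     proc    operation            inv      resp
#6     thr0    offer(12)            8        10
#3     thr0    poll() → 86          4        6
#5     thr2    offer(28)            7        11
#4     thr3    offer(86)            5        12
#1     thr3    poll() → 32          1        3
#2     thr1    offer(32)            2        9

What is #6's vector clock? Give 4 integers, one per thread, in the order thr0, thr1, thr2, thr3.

(2, 1, 0, 2)

#5, invoked 7, has no incoming edges; only thr2's bump applies → (0, 0, 1, 0)
#2, invoked 2, has no incoming edges; only thr1's bump applies → (0, 1, 0, 0)
from VC(#2)=(0, 1, 0, 0), #1 (invoked 1) maxes components and bumps thr3 → (0, 1, 0, 1)
from VC(#1)=(0, 1, 0, 1), #4 (invoked 5) maxes components and bumps thr3 → (0, 1, 0, 2)
from VC(#4)=(0, 1, 0, 2), #3 (invoked 4) maxes components and bumps thr0 → (1, 1, 0, 2)
from VC(#3)=(1, 1, 0, 2), #6 (invoked 8) maxes components and bumps thr0 → (2, 1, 0, 2)
target: VC(#6) = (2, 1, 0, 2)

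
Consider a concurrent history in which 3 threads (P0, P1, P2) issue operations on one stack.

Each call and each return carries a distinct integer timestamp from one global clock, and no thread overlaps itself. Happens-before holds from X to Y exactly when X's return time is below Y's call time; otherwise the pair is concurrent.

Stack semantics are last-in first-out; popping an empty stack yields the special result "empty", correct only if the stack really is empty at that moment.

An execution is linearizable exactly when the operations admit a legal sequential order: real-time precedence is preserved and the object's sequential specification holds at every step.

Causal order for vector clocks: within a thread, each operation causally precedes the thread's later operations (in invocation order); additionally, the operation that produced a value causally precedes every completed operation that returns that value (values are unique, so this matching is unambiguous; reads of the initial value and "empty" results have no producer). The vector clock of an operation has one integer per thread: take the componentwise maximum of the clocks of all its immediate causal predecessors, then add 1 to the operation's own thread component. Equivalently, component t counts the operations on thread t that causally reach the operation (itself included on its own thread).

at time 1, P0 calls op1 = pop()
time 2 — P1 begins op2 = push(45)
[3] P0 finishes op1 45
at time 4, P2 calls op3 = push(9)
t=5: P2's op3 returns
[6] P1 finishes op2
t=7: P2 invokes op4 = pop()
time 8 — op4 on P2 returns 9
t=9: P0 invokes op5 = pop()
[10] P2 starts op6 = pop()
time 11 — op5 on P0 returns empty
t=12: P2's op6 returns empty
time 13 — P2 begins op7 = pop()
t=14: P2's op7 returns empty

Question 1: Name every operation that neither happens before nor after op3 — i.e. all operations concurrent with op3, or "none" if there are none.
op3 runs from 4 to 5; window-overlapping ops are concurrent
op1 [1,3]: before
op2 [2,6]: concurrent
op4 [7,8]: after
op5 [9,11]: after
op6 [10,12]: after
op7 [13,14]: after

op2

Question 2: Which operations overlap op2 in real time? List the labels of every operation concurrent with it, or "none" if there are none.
op2 spans [2,6]: anything still running between times 2 and 6 counts as concurrent
op1 [1,3]: concurrent
op3 [4,5]: concurrent
op4 [7,8]: after
op5 [9,11]: after
op6 [10,12]: after
op7 [13,14]: after

op1, op3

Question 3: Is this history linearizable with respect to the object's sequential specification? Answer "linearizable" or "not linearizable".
a witness: op2, op1, op3, op4, op5, op6, op7
step 1: op2 push(45) — stack <45>
step 2: op1 pop() → 45 — stack <>
step 3: op3 push(9) — stack <9>
step 4: op4 pop() → 9 — stack <>
step 5: op5 pop() → empty — stack <>
step 6: op6 pop() → empty — stack <>
step 7: op7 pop() → empty — stack <>

linearizable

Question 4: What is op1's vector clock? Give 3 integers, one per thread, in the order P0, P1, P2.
no predecessors for op3 (invoked 4): P2 increments from zero → (0, 0, 1)
no predecessors for op2 (invoked 2): P1 increments from zero → (0, 1, 0)
merge at op4 (invoked 7): VC(op3)=(0, 0, 1), own-thread bump on P2 → (0, 0, 2)
merge at op1 (invoked 1): VC(op2)=(0, 1, 0), own-thread bump on P0 → (1, 1, 0)
merge at op6 (invoked 10): VC(op4)=(0, 0, 2), own-thread bump on P2 → (0, 0, 3)
merge at op5 (invoked 9): VC(op1)=(1, 1, 0), own-thread bump on P0 → (2, 1, 0)
merge at op7 (invoked 13): VC(op6)=(0, 0, 3), own-thread bump on P2 → (0, 0, 4)
target: VC(op1) = (1, 1, 0)

(1, 1, 0)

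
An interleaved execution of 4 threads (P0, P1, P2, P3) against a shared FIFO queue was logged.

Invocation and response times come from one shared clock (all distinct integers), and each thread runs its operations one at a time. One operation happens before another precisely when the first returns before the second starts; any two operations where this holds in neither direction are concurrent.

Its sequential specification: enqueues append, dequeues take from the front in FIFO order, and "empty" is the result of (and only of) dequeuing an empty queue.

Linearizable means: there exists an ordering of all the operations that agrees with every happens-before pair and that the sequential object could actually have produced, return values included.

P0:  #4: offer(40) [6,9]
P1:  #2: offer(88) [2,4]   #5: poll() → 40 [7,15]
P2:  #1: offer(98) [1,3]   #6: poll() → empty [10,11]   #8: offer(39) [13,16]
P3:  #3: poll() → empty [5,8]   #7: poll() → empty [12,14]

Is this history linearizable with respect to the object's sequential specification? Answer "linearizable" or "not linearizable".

through event 7 a valid linearization exists; event 8 (#3 responding at time 8) ends that
no legal order exists: 2 real-time-consistent candidates over 3 completed FIFO queue operations, all rejected
include/drop combinations of the 2 pending operations (#4, #5) were all tried; none helps
take #1, #2, #3 (pending dropped): step 3 already fails, because #3 poll() → empty cannot occur there
take #2, #1, #3 (pending dropped): step 3 already fails, because #3 poll() → empty cannot occur there

not linearizable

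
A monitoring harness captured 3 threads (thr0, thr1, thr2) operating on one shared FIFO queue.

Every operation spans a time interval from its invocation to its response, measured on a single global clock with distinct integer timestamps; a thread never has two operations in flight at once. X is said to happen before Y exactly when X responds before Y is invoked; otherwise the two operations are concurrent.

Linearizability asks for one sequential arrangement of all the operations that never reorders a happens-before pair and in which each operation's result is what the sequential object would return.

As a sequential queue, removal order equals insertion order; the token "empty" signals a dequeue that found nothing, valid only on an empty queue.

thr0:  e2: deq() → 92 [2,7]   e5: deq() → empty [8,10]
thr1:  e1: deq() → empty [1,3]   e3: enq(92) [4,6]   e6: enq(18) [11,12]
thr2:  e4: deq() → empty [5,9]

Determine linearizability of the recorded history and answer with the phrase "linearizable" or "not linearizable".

a witness: e1, e3, e2, e4, e5, e6
after step 1 (e1 deq() → empty): queue <>
after step 2 (e3 enq(92)): queue <92>
after step 3 (e2 deq() → 92): queue <>
after step 4 (e4 deq() → empty): queue <>
after step 5 (e5 deq() → empty): queue <>
after step 6 (e6 enq(18)): queue <18>

linearizable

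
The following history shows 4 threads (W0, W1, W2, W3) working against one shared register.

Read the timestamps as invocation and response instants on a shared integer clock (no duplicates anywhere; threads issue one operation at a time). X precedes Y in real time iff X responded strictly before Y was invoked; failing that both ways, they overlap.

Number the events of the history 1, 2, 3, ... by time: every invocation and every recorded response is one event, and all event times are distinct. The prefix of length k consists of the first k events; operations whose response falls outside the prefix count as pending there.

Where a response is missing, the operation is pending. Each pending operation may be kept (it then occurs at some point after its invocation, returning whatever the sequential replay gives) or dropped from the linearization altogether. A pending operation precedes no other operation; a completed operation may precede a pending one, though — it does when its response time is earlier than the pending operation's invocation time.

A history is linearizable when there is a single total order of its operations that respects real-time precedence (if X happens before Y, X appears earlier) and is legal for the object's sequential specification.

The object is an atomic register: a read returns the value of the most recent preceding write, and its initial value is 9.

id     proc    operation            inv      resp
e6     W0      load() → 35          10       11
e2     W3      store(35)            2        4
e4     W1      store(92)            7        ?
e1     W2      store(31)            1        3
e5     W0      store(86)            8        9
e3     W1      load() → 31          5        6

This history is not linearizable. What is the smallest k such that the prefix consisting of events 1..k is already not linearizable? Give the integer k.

11

one valid order for events 1..10 is e2, e1, e3, e4, e5:
step 1: e2 store(35) — value 35
step 2: e1 store(31) — value 31
step 3: e3 load() → 31 — value 31
step 4: e4 store(92) (pending, included) — value 92
step 5: e5 store(86) — value 86
include event 11 — e6 responding at 11 — and every candidate order breaks
include/drop combinations of the 1 pending operation (e4) were all tried; none helps
sample order e1, e2, e3, e5, e6 (pending dropped) stalls at step 3 — e3 load() → 31 has no legal effect
sample order e2, e1, e3, e5, e6 (pending dropped) stalls at step 5 — e6 load() → 35 has no legal effect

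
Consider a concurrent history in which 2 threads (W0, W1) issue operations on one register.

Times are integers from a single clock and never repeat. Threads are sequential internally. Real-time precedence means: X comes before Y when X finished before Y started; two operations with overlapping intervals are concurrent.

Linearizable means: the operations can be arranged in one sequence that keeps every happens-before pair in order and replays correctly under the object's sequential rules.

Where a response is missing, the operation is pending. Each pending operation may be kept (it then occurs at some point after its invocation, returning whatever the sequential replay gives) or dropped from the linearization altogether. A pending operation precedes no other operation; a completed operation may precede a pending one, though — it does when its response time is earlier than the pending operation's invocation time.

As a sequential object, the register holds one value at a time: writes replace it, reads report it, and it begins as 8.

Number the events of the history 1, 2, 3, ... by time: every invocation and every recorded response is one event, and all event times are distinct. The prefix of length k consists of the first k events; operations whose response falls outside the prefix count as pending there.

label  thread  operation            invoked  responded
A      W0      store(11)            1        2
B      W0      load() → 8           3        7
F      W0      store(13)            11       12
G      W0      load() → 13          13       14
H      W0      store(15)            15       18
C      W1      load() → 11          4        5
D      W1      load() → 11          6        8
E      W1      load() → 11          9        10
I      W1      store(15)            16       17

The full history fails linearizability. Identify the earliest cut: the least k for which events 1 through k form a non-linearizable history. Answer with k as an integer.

7

events 1..6 are still linearizable — one witness is A, B, C:
1. A store(11), leaving value 11
2. B load() (pending, included), leaving value 11
3. C load() → 11, leaving value 11
event 7 — B's response, time 7 — after it, nothing linearizes
every completion of the 1 pending operation (D) was checked; none linearizes
one such order, A, B, C (pending dropped), breaks at step 2 where B load() → 8 is illegal
one such order, A, C, B (pending dropped), breaks at step 3 where B load() → 8 is illegal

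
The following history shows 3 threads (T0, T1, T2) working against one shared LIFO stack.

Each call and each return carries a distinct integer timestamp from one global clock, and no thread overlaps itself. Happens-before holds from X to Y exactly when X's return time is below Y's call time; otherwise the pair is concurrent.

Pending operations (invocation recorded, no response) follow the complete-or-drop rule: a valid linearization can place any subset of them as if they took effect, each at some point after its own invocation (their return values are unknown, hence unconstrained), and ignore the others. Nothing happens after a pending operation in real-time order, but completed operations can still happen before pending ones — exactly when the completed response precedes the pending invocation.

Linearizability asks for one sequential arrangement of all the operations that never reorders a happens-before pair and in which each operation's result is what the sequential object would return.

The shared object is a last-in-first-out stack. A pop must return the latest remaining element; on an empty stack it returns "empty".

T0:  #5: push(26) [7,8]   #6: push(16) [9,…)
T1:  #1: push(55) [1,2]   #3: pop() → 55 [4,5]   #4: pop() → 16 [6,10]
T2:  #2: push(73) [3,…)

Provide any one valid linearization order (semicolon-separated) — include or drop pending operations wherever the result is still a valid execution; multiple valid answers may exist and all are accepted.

#1; #3; #2; #5; #6; #4

after step 1 (#1 push(55)): stack <55>
after step 2 (#3 pop() → 55): stack <>
after step 3 (#2 push(73) (pending, included)): stack <73>
after step 4 (#5 push(26)): stack <73,26>
after step 5 (#6 push(16) (pending, included)): stack <73,26,16>
after step 6 (#4 pop() → 16): stack <73,26>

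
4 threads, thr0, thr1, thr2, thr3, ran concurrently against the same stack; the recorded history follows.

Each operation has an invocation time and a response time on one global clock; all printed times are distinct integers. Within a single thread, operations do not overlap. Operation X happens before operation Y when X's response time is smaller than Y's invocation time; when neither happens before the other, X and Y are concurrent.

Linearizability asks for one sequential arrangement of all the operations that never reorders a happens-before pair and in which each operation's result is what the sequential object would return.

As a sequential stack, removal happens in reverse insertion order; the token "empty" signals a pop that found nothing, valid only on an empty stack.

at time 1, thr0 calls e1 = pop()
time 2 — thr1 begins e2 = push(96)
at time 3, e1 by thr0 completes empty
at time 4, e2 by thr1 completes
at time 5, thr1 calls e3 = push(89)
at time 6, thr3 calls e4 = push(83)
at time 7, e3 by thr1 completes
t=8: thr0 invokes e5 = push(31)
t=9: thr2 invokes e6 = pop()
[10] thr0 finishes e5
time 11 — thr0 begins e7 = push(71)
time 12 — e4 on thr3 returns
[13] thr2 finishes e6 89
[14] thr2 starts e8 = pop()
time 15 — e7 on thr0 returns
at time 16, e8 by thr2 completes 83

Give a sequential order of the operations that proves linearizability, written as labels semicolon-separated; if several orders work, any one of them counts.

e1; e2; e3; e6; e5; e4; e8; e7

1. e1 pop() → empty, leaving stack <>
2. e2 push(96), leaving stack <96>
3. e3 push(89), leaving stack <96,89>
4. e6 pop() → 89, leaving stack <96>
5. e5 push(31), leaving stack <96,31>
6. e4 push(83), leaving stack <96,31,83>
7. e8 pop() → 83, leaving stack <96,31>
8. e7 push(71), leaving stack <96,31,71>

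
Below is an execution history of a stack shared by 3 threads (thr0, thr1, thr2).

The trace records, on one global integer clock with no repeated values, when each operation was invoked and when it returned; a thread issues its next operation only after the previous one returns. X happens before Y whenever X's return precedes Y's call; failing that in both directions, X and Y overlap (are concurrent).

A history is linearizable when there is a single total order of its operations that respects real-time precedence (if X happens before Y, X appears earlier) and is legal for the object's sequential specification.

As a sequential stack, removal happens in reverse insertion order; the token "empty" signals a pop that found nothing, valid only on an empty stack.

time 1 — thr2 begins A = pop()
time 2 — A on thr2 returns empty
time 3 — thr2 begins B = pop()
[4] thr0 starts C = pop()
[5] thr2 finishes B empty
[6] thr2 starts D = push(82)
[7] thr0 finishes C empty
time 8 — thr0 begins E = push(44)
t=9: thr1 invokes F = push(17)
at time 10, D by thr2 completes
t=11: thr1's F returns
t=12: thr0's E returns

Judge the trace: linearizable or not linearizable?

witness order: A, B, C, D, E, F
after step 1 (A pop() → empty): stack <>
after step 2 (B pop() → empty): stack <>
after step 3 (C pop() → empty): stack <>
after step 4 (D push(82)): stack <82>
after step 5 (E push(44)): stack <82,44>
after step 6 (F push(17)): stack <82,44,17>

linearizable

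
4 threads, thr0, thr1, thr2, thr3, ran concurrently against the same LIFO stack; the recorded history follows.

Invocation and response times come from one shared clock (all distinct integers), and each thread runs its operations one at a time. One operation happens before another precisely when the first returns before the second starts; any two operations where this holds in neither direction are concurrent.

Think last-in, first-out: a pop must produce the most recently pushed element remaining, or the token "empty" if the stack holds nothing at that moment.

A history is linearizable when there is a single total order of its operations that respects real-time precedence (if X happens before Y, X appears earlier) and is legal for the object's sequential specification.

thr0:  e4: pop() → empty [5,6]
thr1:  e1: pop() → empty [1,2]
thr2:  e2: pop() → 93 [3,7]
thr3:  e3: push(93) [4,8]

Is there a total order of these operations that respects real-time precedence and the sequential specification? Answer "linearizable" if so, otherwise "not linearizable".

linearizable

witness order: e1, e3, e2, e4
step 1: e1 pop() → empty — stack <>
step 2: e3 push(93) — stack <93>
step 3: e2 pop() → 93 — stack <>
step 4: e4 pop() → empty — stack <>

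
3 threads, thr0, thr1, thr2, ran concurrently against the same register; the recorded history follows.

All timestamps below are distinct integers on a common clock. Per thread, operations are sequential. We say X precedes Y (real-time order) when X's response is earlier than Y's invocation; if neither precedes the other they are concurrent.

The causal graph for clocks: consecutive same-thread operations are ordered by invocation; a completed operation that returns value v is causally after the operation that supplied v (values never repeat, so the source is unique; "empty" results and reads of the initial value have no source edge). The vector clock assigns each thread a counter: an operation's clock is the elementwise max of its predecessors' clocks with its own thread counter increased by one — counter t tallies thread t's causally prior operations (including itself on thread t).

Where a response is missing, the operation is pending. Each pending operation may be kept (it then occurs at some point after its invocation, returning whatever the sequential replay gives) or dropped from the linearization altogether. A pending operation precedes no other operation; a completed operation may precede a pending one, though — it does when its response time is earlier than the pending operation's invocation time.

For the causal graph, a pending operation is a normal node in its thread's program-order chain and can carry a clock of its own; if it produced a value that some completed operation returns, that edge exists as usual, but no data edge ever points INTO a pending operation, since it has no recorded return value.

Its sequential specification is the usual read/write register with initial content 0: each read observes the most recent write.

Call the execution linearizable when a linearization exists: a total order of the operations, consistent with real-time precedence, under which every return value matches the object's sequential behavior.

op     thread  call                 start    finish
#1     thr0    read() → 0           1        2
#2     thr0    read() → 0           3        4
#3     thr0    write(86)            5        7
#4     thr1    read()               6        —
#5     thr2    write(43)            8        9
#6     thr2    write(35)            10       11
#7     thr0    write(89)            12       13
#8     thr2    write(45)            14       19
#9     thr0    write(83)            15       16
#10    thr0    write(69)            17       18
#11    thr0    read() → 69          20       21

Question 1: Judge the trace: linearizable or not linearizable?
a witness: #1, #2, #3, #4, #5, #6, #7, #8, #9, #10, #11
step 1: #1 read() → 0 — value 0
step 2: #2 read() → 0 — value 0
step 3: #3 write(86) — value 86
step 4: #4 read() (pending, included) — value 86
step 5: #5 write(43) — value 43
step 6: #6 write(35) — value 35
step 7: #7 write(89) — value 89
step 8: #8 write(45) — value 45
step 9: #9 write(83) — value 83
step 10: #10 write(69) — value 69
step 11: #11 read() → 69 — value 69

linearizable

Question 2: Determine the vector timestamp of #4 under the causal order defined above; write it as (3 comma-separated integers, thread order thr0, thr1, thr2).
#5, invoked 8, has no incoming edges; only thr2's bump applies → (0, 0, 1)
#4, invoked 6, has no incoming edges; only thr1's bump applies → (0, 1, 0)
#1, invoked 1, has no incoming edges; only thr0's bump applies → (1, 0, 0)
#6, invoked 10, takes VC(#5)=(0, 0, 1) under max, adds 1 for thr2 → (0, 0, 2)
#2, invoked 3, takes VC(#1)=(1, 0, 0) under max, adds 1 for thr0 → (2, 0, 0)
#8, invoked 14, takes VC(#6)=(0, 0, 2) under max, adds 1 for thr2 → (0, 0, 3)
#3, invoked 5, takes VC(#2)=(2, 0, 0) under max, adds 1 for thr0 → (3, 0, 0)
#7, invoked 12, takes VC(#3)=(3, 0, 0) under max, adds 1 for thr0 → (4, 0, 0)
#9, invoked 15, takes VC(#7)=(4, 0, 0) under max, adds 1 for thr0 → (5, 0, 0)
#10, invoked 17, takes VC(#9)=(5, 0, 0) under max, adds 1 for thr0 → (6, 0, 0)
#11, invoked 20, takes VC(#10)=(6, 0, 0) under max, adds 1 for thr0 → (7, 0, 0)
target: VC(#4) = (0, 1, 0)

(0, 1, 0)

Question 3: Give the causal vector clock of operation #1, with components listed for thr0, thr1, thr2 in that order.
invoked at 8, #5 has no predecessors; its own thr2 bump gives (0, 0, 1)
invoked at 6, #4 has no predecessors; its own thr1 bump gives (0, 1, 0)
invoked at 1, #1 has no predecessors; its own thr0 bump gives (1, 0, 0)
from VC(#5)=(0, 0, 1), #6 (invoked 10) maxes components and bumps thr2 → (0, 0, 2)
from VC(#1)=(1, 0, 0), #2 (invoked 3) maxes components and bumps thr0 → (2, 0, 0)
from VC(#6)=(0, 0, 2), #8 (invoked 14) maxes components and bumps thr2 → (0, 0, 3)
from VC(#2)=(2, 0, 0), #3 (invoked 5) maxes components and bumps thr0 → (3, 0, 0)
from VC(#3)=(3, 0, 0), #7 (invoked 12) maxes components and bumps thr0 → (4, 0, 0)
from VC(#7)=(4, 0, 0), #9 (invoked 15) maxes components and bumps thr0 → (5, 0, 0)
from VC(#9)=(5, 0, 0), #10 (invoked 17) maxes components and bumps thr0 → (6, 0, 0)
from VC(#10)=(6, 0, 0), #11 (invoked 20) maxes components and bumps thr0 → (7, 0, 0)
target: VC(#1) = (1, 0, 0)

(1, 0, 0)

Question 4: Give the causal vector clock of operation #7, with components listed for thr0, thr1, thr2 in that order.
VC(#5, invoked at 8): no causal predecessors; +1 on thr2 → (0, 0, 1)
VC(#4, invoked at 6): no causal predecessors; +1 on thr1 → (0, 1, 0)
VC(#1, invoked at 1): no causal predecessors; +1 on thr0 → (1, 0, 0)
VC(#6, invoked at 10): max of VC(#5)=(0, 0, 1), then +1 on thread thr2 → (0, 0, 2)
VC(#2, invoked at 3): max of VC(#1)=(1, 0, 0), then +1 on thread thr0 → (2, 0, 0)
VC(#8, invoked at 14): max of VC(#6)=(0, 0, 2), then +1 on thread thr2 → (0, 0, 3)
VC(#3, invoked at 5): max of VC(#2)=(2, 0, 0), then +1 on thread thr0 → (3, 0, 0)
VC(#7, invoked at 12): max of VC(#3)=(3, 0, 0), then +1 on thread thr0 → (4, 0, 0)
VC(#9, invoked at 15): max of VC(#7)=(4, 0, 0), then +1 on thread thr0 → (5, 0, 0)
VC(#10, invoked at 17): max of VC(#9)=(5, 0, 0), then +1 on thread thr0 → (6, 0, 0)
VC(#11, invoked at 20): max of VC(#10)=(6, 0, 0), then +1 on thread thr0 → (7, 0, 0)
target: VC(#7) = (4, 0, 0)

(4, 0, 0)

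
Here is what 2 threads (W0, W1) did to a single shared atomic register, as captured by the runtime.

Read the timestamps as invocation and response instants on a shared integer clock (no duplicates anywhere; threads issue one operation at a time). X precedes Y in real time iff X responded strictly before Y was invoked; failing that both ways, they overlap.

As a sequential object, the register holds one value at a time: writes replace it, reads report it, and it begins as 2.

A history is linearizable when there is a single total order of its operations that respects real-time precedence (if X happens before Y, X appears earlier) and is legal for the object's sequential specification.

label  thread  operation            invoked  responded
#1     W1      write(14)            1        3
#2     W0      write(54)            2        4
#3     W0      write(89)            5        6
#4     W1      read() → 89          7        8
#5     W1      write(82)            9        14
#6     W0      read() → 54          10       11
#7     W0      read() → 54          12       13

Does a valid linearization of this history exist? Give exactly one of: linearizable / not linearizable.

cut after 10 events: linearizable; cut after 11 events (#6 responds, time 11): not linearizable
checked exhaustively: 2 real-time-consistent orders of 5 completed operations, zero legal atomic register replays
no completion choice of the 1 pending operation (#5) rescues it — every subset was tried
take #1, #2, #3, #4, #6 (pending dropped): step 5 already fails, because #6 read() → 54 cannot occur there
take #2, #1, #3, #4, #6 (pending dropped): step 5 already fails, because #6 read() → 54 cannot occur there

not linearizable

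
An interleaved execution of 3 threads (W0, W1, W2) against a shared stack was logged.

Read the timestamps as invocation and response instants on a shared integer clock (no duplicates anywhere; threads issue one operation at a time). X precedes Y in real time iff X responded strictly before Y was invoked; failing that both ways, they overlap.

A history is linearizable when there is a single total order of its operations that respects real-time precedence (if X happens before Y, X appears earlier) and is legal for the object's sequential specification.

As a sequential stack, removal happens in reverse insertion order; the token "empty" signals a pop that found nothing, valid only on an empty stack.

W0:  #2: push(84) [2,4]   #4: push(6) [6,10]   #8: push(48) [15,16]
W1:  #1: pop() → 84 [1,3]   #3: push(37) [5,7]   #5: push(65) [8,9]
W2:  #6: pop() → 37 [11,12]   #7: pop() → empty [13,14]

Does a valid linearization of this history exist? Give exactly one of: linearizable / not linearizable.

not linearizable

already the first 12 events (up to #6's response at time 12) admit no linearization; the first 11 still do
every one of the 6 real-time-consistent orders over 6 completed stack ops fails the sequential spec
take #1, #2, #3, #4, #5, #6: step 1 already fails, because #1 pop() → 84 cannot occur there
take #1, #2, #3, #5, #4, #6: step 1 already fails, because #1 pop() → 84 cannot occur there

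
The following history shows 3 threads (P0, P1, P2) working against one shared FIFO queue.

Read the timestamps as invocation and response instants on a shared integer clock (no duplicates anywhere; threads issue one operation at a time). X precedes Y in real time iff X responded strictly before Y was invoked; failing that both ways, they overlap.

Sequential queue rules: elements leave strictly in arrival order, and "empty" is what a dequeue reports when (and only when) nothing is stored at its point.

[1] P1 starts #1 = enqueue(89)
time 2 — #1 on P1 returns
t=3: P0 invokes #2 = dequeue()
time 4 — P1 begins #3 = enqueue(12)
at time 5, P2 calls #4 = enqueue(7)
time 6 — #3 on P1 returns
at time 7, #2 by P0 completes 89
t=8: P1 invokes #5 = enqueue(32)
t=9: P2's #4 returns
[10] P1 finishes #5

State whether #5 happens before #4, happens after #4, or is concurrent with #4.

#5 spans [8,10], #4 spans [5,9]
the intervals overlap in both directions

concurrent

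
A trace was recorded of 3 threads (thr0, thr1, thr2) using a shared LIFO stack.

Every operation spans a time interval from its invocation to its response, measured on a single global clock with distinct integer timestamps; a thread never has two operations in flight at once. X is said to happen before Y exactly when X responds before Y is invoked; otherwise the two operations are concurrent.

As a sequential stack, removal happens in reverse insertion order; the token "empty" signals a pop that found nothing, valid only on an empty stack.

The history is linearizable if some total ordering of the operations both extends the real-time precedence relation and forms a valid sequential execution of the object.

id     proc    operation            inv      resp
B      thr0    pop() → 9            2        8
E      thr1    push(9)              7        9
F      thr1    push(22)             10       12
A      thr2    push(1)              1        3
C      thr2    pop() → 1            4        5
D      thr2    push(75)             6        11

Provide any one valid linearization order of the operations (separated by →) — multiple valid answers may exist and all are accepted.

A → C → D → E → B → F

1. A push(1), leaving stack <1>
2. C pop() → 1, leaving stack <>
3. D push(75), leaving stack <75>
4. E push(9), leaving stack <75,9>
5. B pop() → 9, leaving stack <75>
6. F push(22), leaving stack <75,22>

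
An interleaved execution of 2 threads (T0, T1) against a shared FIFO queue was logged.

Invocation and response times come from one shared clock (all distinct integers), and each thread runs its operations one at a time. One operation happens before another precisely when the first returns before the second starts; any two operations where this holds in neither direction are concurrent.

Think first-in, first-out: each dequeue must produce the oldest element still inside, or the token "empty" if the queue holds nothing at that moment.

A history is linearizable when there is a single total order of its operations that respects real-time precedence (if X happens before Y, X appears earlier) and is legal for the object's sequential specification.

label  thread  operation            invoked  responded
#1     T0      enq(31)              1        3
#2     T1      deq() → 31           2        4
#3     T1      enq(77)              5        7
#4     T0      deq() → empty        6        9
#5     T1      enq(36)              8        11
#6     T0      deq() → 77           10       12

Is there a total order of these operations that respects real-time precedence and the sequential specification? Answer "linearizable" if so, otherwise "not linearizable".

linearizable

witness order: #1, #2, #4, #3, #5, #6
1. #1 enq(31), leaving queue <31>
2. #2 deq() → 31, leaving queue <>
3. #4 deq() → empty, leaving queue <>
4. #3 enq(77), leaving queue <77>
5. #5 enq(36), leaving queue <77,36>
6. #6 deq() → 77, leaving queue <36>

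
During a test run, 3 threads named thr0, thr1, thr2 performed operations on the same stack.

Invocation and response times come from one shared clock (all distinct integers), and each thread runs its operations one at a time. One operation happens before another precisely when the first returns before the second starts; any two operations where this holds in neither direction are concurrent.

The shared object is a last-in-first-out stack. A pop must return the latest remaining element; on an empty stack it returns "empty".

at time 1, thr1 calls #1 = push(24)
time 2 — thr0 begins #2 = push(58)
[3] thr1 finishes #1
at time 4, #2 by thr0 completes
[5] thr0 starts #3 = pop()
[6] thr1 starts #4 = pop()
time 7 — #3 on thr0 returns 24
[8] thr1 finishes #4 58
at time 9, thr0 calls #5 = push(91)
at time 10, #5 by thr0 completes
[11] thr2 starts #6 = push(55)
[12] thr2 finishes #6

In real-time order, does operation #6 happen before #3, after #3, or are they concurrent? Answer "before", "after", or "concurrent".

#6 spans [11,12], #3 spans [5,7]
resp(#3)=7 < inv(#6)=11

after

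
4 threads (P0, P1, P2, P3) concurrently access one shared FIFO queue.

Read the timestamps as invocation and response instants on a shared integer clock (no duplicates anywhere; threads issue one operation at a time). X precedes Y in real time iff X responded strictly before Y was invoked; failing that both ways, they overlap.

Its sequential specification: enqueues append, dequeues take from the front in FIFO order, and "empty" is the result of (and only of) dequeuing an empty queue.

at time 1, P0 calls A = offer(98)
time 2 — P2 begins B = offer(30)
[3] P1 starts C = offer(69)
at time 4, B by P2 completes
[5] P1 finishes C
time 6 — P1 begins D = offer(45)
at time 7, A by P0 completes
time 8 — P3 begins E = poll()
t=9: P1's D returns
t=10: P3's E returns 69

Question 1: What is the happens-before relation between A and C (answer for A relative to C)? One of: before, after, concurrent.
concurrent

A spans [1,7], C spans [3,5]
the intervals overlap in both directions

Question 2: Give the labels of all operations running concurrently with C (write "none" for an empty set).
A, B

concurrent with C ([3,5]): every op whose interval crosses 3..5
A [1,7]: concurrent
B [2,4]: concurrent
D [6,9]: after
E [8,10]: after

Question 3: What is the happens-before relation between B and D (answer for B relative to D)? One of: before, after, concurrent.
before

B spans [2,4], D spans [6,9]
resp(B)=4 < inv(D)=6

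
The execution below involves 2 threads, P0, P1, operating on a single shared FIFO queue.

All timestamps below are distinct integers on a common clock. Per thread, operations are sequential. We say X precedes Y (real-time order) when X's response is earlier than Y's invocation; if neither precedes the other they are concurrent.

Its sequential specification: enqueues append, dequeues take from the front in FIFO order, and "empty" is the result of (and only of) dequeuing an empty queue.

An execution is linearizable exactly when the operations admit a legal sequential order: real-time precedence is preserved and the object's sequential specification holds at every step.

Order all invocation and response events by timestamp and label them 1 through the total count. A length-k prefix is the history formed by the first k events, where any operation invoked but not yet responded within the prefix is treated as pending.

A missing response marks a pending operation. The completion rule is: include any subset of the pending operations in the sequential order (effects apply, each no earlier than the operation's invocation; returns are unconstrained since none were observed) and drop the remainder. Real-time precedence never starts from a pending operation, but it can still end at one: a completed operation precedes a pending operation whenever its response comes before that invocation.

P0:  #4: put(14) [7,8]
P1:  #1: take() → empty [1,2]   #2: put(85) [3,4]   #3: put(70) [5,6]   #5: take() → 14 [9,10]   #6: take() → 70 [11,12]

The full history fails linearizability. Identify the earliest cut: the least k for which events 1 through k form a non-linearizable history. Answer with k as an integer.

events 1..9 are linearizable, e.g. via #1, #2, #3, #4:
step 1: #1 take() → empty — queue <>
step 2: #2 put(85) — queue <85>
step 3: #3 put(70) — queue <85,70>
step 4: #4 put(14) — queue <85,70,14>
include event 10 — #5 responding at 10 — and every candidate order breaks
for example #1, #2, #3, #4, #5 fails at step 5: #5 take() → 14 is not legal there

10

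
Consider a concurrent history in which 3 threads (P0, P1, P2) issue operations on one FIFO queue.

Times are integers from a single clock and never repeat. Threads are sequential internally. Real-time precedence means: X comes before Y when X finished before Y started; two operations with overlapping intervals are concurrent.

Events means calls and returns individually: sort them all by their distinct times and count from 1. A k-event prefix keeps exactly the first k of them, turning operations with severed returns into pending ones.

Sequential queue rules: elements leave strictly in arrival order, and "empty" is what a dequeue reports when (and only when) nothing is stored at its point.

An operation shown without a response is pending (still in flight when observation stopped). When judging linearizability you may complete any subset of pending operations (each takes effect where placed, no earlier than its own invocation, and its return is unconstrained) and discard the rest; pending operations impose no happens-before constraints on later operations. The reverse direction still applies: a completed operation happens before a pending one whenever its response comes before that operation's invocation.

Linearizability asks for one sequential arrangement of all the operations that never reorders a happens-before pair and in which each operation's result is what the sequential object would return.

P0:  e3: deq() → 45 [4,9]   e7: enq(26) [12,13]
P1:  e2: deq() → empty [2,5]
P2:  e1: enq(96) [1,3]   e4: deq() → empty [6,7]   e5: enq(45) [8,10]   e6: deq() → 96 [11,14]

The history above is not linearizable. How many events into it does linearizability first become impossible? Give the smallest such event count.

9

events 1..8 are linearizable, e.g. via e1, e3, e2, e4:
step 1: e1 enq(96) — queue <96>
step 2: e3 deq() (pending, included) — queue <>
step 3: e2 deq() → empty — queue <>
step 4: e4 deq() → empty — queue <>
event 9 — e3's response, time 9 — after it, nothing linearizes
including or dropping the 1 pending operation (e5) in any combination fails
one such order, e1, e2, e3, e4 (pending dropped), breaks at step 2 where e2 deq() → empty is illegal
one such order, e1, e2, e4, e3 (pending dropped), breaks at step 2 where e2 deq() → empty is illegal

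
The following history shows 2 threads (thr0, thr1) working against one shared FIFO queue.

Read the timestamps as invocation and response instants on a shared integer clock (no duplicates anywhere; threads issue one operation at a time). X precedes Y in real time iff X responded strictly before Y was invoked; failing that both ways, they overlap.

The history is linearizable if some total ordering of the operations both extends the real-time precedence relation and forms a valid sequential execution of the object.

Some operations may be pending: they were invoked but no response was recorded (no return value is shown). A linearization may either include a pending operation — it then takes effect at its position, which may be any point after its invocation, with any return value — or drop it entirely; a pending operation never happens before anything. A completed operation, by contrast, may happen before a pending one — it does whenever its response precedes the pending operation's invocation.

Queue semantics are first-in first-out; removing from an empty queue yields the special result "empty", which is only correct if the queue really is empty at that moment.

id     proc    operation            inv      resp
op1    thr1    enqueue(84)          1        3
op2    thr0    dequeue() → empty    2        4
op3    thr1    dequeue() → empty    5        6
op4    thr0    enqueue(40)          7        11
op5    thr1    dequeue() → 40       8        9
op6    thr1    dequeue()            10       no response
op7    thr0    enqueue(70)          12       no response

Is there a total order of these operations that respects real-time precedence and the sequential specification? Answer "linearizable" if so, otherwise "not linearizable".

not linearizable

through event 5 a valid linearization exists; event 6 (op3 responding at time 6) ends that
every one of the 2 real-time-consistent orders over 3 completed FIFO queue ops fails the sequential spec
take op1, op2, op3: step 2 already fails, because op2 dequeue() → empty cannot occur there
take op2, op1, op3: step 3 already fails, because op3 dequeue() → empty cannot occur there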